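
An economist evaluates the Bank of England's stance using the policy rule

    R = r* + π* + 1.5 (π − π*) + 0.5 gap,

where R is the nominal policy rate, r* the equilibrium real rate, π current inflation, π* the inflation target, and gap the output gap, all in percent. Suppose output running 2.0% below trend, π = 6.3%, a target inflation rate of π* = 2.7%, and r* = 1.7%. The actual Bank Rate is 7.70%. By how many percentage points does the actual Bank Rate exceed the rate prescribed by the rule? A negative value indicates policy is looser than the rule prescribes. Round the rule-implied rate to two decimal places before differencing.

Output 2.0% below potential → gap = -2.0.
R = 1.7 + 2.7 + 1.5 × (6.3 − 2.7) + 0.5 × (-2.0)
   = 1.7 + 2.7 + 5.4 − 1 = 8.80
Deviation = 7.70 − 8.80 = -1.10 pp.

-1.10 pp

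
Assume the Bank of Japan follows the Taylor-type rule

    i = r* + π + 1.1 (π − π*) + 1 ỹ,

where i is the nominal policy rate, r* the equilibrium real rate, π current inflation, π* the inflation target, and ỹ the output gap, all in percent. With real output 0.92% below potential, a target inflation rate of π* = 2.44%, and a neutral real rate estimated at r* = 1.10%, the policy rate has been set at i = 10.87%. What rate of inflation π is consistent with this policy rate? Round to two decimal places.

6.37%

Output 0.92% below potential → ỹ = -0.92.
Collecting π: i = r* + (1 + 1.1) π − 1.1 π* + 1 ỹ
2.1 π = 10.87 − 1.10 + 1.1 × 2.44 − 1 × (-0.92) = 13.374
π = 13.374 / 2.1 = 6.37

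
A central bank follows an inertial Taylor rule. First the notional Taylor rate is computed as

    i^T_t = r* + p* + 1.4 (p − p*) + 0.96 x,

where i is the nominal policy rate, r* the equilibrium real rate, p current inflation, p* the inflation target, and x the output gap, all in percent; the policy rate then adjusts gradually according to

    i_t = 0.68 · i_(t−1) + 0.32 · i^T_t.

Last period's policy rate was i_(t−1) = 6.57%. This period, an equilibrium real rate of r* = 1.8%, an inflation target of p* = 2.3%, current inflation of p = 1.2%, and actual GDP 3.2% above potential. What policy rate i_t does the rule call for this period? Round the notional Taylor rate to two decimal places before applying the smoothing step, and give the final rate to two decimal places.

Output 3.2% above potential → x = 3.2.
i^T_t = 1.8 + 2.3 + 1.4 × (1.2 − 2.3) + 0.96 × 3.2
   = 1.8 + 2.3 − 1.54 + 3.072 = 5.63
i_t = 0.68 × 6.57 + 0.32 × 5.63 = 4.4676 + 1.8016 = 6.27

6.27%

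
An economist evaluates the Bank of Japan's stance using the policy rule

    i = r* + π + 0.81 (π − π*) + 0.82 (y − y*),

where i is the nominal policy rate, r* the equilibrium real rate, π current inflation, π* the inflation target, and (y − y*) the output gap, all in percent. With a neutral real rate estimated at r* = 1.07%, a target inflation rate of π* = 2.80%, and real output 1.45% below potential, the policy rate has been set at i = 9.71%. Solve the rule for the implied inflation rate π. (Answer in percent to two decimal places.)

Output 1.45% below potential → (y − y*) = -1.45.
Collecting π: i = r* + (1 + 0.81) π − 0.81 π* + 0.82 (y − y*)
1.81 π = 9.71 − 1.07 + 0.81 × 2.80 − 0.82 × (-1.45) = 12.097
π = 12.097 / 1.81 = 6.68

6.68%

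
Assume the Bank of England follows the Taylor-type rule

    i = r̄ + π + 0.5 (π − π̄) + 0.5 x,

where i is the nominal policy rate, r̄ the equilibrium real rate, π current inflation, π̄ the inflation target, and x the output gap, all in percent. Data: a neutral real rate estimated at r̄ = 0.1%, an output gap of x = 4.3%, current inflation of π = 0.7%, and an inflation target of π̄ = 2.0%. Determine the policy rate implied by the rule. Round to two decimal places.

2.30%

i = 0.1 + 0.7 + 0.5 × (0.7 − 2.0) + 0.5 × 4.3
   = 0.1 + 0.7 − 0.65 + 2.15 = 2.30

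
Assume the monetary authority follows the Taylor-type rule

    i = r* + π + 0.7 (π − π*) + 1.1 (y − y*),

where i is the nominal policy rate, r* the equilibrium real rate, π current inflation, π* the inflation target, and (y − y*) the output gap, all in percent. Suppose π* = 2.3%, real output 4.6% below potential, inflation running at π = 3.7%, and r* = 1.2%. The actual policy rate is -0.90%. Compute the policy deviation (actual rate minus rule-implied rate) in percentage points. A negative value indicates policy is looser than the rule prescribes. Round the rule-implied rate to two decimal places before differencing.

Output 4.6% below potential → (y − y*) = -4.6.
i = 1.2 + 3.7 + 0.7 × (3.7 − 2.3) + 1.1 × (-4.6)
   = 1.2 + 3.7 + 0.98 − 5.06 = 0.82
Deviation = -0.90 − 0.82 = -1.72 pp.

-1.72 pp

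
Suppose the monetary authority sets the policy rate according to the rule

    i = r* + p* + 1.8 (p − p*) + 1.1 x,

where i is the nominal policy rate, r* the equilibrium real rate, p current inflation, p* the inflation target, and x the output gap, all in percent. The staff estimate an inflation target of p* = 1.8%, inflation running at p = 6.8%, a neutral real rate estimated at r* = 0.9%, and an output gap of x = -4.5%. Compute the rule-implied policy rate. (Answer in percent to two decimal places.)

i = 0.9 + 1.8 + 1.8 × (6.8 − 1.8) + 1.1 × (-4.5)
   = 0.9 + 1.8 + 9 − 4.95 = 6.75

6.75%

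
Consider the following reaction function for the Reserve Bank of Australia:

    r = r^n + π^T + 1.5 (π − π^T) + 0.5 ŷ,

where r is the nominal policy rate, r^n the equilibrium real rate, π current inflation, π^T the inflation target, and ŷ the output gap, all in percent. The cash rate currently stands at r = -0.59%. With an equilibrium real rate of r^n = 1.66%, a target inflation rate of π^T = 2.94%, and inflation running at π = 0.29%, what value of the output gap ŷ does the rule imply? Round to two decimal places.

0.5 ŷ = -0.59 − 1.66 − 2.94 − 1.5 × (0.29 − 2.94) = -1.215
ŷ = -1.215 / 0.5 = -2.43

-2.43%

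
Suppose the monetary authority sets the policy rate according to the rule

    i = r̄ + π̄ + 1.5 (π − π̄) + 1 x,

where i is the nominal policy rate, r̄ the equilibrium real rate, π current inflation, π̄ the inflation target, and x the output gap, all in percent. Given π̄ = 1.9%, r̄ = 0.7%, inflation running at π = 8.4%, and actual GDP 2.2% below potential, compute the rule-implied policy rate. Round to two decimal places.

10.15%

Output 2.2% below potential → x = -2.2.
i = 0.7 + 1.9 + 1.5 × (8.4 − 1.9) + 1 × (-2.2)
   = 0.7 + 1.9 + 9.75 − 2.2 = 10.15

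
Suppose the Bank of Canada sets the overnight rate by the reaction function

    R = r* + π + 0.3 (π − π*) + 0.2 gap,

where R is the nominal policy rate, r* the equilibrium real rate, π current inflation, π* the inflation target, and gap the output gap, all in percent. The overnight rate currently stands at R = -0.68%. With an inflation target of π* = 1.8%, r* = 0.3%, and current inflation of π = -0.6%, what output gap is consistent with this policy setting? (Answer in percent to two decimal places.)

0.2 gap = -0.68 − 0.3 − (-0.6) − 0.3 × ((-0.6) − 1.8) = 0.34
gap = 0.34 / 0.2 = 1.70

1.70%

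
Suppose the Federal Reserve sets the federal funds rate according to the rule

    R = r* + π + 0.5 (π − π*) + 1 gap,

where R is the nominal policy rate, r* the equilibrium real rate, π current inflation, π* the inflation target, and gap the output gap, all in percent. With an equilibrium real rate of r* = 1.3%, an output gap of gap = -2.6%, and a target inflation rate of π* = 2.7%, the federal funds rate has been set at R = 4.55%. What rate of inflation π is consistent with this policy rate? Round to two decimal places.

4.80%

Collecting π: R = r* + (1 + 0.5) π − 0.5 π* + 1 gap
1.5 π = 4.55 − 1.3 + 0.5 × 2.7 − 1 × (-2.6) = 7.2
π = 7.2 / 1.5 = 4.80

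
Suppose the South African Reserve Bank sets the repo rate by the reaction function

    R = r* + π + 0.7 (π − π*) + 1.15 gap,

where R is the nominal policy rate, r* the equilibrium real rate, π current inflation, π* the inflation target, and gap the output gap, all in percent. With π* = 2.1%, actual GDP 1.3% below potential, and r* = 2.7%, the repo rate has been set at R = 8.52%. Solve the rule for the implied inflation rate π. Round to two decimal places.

Output 1.3% below potential → gap = -1.3.
Collecting π: R = r* + (1 + 0.7) π − 0.7 π* + 1.15 gap
1.7 π = 8.52 − 2.7 + 0.7 × 2.1 − 1.15 × (-1.3) = 8.785
π = 8.785 / 1.7 = 5.17

5.17%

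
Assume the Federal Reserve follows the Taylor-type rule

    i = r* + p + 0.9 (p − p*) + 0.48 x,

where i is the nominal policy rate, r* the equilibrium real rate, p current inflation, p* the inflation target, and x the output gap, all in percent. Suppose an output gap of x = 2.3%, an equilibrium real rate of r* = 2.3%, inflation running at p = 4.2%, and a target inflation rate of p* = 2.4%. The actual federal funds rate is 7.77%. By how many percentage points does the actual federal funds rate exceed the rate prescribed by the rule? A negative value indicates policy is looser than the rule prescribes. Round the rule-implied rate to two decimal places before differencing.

i = 2.3 + 4.2 + 0.9 × (4.2 − 2.4) + 0.48 × 2.3
   = 2.3 + 4.2 + 1.62 + 1.104 = 9.22
Deviation = 7.77 − 9.22 = -1.45 pp.

-1.45 pp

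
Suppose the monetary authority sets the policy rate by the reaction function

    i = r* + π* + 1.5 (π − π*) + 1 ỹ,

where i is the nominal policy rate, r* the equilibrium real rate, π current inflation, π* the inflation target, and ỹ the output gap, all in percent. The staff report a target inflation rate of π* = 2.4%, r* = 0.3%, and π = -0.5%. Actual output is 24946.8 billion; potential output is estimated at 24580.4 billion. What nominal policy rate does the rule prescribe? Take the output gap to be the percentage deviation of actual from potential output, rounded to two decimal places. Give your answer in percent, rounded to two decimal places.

-0.16%

Output gap = 100 × (24946.8 − 24580.4) / 24580.4 = 1.49%.
i = 0.30 + 2.40 + 1.5 × (-0.50 − 2.40) + 1 × 1.49
   = 0.30 + 2.4 − 4.35 + 1.49 = -0.16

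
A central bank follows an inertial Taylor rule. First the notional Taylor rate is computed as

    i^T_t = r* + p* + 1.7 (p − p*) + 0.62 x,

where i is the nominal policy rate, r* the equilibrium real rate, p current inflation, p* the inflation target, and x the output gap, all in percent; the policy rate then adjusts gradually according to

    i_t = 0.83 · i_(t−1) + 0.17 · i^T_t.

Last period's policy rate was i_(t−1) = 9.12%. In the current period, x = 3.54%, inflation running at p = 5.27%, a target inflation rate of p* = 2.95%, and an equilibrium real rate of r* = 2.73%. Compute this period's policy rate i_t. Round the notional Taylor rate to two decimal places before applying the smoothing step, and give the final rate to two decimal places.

9.58%

i^T_t = 2.73 + 2.95 + 1.7 × (5.27 − 2.95) + 0.62 × 3.54
   = 2.73 + 2.95 + 3.944 + 2.1948 = 11.82
i_t = 0.83 × 9.12 + 0.17 × 11.82 = 7.5696 + 2.0094 = 9.58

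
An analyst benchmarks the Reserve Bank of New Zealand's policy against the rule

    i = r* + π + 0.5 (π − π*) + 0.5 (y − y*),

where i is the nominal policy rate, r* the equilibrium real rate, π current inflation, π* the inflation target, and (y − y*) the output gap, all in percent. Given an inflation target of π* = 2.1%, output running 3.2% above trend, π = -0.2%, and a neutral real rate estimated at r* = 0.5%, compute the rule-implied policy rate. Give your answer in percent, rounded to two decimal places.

Output 3.2% above potential → (y − y*) = 3.2.
i = 0.5 + (-0.2) + 0.5 × (-0.2 − 2.1) + 0.5 × 3.2
   = 0.5 − 0.2 − 1.15 + 1.6 = 0.75

0.75%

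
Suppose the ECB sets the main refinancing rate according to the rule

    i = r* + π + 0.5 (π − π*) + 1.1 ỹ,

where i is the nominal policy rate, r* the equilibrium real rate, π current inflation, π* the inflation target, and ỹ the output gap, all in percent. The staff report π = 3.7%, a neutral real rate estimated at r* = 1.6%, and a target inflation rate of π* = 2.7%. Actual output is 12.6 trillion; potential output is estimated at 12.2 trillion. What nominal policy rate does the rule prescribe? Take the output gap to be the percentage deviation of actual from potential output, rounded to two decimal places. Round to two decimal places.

9.41%

Output gap = 100 × (12.6 − 12.2) / 12.2 = 3.28%.
i = 1.60 + 3.70 + 0.5 × (3.70 − 2.70) + 1.1 × 3.28
   = 1.60 + 3.7 + 0.5 + 3.608 = 9.41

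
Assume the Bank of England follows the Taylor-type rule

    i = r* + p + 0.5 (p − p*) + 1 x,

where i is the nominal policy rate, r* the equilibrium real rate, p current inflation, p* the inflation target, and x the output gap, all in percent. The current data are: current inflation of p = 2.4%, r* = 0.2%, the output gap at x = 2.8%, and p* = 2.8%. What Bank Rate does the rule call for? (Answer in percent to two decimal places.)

5.20%

i = 0.2 + 2.4 + 0.5 × (2.4 − 2.8) + 1 × 2.8
   = 0.2 + 2.4 − 0.2 + 2.8 = 5.20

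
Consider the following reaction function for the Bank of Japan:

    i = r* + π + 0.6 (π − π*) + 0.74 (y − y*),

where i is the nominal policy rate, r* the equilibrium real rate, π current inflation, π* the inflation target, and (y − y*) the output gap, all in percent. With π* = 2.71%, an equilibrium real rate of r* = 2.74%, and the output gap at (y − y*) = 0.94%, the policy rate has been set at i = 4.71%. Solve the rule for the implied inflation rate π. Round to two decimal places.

1.81%

Collecting π: i = r* + (1 + 0.6) π − 0.6 π* + 0.74 (y − y*)
1.6 π = 4.71 − 2.74 + 0.6 × 2.71 − 0.74 × 0.94 = 2.9004
π = 2.9004 / 1.6 = 1.81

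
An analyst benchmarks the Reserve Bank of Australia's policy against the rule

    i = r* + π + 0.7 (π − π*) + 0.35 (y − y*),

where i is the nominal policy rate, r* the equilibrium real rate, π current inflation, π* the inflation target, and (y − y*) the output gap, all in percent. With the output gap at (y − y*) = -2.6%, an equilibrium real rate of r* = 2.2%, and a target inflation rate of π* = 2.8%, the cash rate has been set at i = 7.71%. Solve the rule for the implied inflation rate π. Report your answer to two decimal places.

4.93%

Collecting π: i = r* + (1 + 0.7) π − 0.7 π* + 0.35 (y − y*)
1.7 π = 7.71 − 2.2 + 0.7 × 2.8 − 0.35 × (-2.6) = 8.38
π = 8.38 / 1.7 = 4.93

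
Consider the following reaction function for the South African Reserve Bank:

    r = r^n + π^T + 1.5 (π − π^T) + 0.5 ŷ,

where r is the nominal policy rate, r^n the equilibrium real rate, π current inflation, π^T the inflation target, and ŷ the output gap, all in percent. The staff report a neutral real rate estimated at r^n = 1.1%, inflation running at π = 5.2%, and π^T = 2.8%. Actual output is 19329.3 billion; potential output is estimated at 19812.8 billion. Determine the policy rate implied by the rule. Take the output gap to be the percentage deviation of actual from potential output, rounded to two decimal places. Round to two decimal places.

Output gap = 100 × (19329.3 − 19812.8) / 19812.8 = -2.44%.
r = 1.10 + 2.80 + 1.5 × (5.20 − 2.80) + 0.5 × (-2.44)
   = 1.10 + 2.8 + 3.6 − 1.22 = 6.28

6.28%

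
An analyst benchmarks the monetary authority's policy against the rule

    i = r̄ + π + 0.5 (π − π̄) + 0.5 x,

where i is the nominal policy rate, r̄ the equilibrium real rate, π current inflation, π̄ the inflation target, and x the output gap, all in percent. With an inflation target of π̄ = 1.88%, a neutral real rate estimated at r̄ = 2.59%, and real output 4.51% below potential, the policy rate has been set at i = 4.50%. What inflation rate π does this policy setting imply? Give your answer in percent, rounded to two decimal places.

3.40%

Output 4.51% below potential → x = -4.51.
Collecting π: i = r̄ + (1 + 0.5) π − 0.5 π̄ + 0.5 x
1.5 π = 4.50 − 2.59 + 0.5 × 1.88 − 0.5 × (-4.51) = 5.105
π = 5.105 / 1.5 = 3.40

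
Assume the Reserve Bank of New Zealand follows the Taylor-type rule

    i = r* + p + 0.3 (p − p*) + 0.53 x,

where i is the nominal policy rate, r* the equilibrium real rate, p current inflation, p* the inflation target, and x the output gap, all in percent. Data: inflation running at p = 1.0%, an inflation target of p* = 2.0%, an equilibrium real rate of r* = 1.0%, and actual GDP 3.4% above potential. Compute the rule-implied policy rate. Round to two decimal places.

Output 3.4% above potential → x = 3.4.
i = 1.0 + 1.0 + 0.3 × (1.0 − 2.0) + 0.53 × 3.4
   = 1.0 + 1 − 0.3 + 1.802 = 3.50

3.50%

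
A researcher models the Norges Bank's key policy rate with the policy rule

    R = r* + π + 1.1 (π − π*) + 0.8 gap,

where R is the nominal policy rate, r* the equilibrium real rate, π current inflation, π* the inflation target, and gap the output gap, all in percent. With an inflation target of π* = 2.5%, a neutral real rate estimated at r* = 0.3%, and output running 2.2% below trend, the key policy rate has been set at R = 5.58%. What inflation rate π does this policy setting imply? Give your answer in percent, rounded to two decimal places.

4.66%

Output 2.2% below potential → gap = -2.2.
Collecting π: R = r* + (1 + 1.1) π − 1.1 π* + 0.8 gap
2.1 π = 5.58 − 0.3 + 1.1 × 2.5 − 0.8 × (-2.2) = 9.79
π = 9.79 / 2.1 = 4.66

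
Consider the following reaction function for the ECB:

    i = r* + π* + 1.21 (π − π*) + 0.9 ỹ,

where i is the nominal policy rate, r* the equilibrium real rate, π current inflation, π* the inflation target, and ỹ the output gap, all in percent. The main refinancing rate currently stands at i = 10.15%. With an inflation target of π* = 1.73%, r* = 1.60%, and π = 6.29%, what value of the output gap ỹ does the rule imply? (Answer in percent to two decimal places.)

0.9 ỹ = 10.15 − 1.60 − 1.73 − 1.21 × (6.29 − 1.73) = 1.3024
ỹ = 1.3024 / 0.9 = 1.45

1.45%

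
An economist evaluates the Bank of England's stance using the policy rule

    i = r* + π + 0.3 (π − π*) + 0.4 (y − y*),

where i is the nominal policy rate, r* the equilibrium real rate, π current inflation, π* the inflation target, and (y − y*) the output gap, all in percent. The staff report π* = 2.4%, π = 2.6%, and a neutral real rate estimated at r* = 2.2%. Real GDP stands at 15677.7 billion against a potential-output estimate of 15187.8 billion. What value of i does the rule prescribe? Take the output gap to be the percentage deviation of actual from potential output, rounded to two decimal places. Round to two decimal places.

Output gap = 100 × (15677.7 − 15187.8) / 15187.8 = 3.23%.
i = 2.20 + 2.60 + 0.3 × (2.60 − 2.40) + 0.4 × 3.23
   = 2.20 + 2.6 + 0.06 + 1.292 = 6.15

6.15%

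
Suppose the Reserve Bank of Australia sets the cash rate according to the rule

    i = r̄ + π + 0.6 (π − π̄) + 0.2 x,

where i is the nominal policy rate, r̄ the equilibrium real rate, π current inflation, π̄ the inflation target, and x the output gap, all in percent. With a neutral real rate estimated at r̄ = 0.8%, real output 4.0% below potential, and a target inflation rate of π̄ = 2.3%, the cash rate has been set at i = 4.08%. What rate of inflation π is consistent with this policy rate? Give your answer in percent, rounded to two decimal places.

Output 4.0% below potential → x = -4.0.
Collecting π: i = r̄ + (1 + 0.6) π − 0.6 π̄ + 0.2 x
1.6 π = 4.08 − 0.8 + 0.6 × 2.3 − 0.2 × (-4.0) = 5.46
π = 5.46 / 1.6 = 3.41

3.41%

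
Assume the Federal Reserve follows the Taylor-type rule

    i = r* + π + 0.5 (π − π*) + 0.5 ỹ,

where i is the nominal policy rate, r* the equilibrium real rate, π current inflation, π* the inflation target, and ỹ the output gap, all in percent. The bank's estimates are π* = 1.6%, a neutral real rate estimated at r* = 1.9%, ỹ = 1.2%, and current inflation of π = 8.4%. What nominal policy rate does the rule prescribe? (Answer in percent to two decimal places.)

i = 1.9 + 8.4 + 0.5 × (8.4 − 1.6) + 0.5 × 1.2
   = 1.9 + 8.4 + 3.4 + 0.6 = 14.30

14.30%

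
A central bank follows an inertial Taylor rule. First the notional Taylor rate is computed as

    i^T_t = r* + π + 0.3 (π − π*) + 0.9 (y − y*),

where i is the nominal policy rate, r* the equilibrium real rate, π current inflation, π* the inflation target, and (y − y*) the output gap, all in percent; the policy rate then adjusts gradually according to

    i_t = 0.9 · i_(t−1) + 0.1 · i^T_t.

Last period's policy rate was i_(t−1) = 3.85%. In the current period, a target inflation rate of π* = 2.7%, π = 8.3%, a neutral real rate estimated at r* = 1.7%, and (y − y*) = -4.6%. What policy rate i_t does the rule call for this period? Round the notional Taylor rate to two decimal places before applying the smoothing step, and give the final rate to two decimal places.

i^T_t = 1.7 + 8.3 + 0.3 × (8.3 − 2.7) + 0.9 × (-4.6)
   = 1.7 + 8.3 + 1.68 − 4.14 = 7.54
i_t = 0.9 × 3.85 + 0.1 × 7.54 = 3.465 + 0.754 = 4.22

4.22%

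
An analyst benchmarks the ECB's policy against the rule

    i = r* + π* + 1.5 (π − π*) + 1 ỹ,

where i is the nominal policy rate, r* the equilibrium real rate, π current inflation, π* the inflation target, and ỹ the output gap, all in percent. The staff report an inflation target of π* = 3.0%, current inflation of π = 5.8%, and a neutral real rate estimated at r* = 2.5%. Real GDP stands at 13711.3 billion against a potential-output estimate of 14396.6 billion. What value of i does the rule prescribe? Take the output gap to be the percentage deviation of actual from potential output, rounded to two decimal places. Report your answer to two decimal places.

Output gap = 100 × (13711.3 − 14396.6) / 14396.6 = -4.76%.
i = 2.50 + 3.00 + 1.5 × (5.80 − 3.00) + 1 × (-4.76)
   = 2.50 + 3 + 4.2 − 4.76 = 4.94

4.94%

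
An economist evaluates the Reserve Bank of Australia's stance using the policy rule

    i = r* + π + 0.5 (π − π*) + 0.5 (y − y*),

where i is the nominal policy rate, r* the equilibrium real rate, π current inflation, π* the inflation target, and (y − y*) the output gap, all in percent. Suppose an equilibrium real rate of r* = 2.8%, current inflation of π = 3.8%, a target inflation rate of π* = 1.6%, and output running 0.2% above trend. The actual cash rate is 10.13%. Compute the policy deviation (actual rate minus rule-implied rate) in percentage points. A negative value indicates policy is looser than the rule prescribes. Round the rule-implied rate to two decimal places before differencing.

Output 0.2% above potential → (y − y*) = 0.2.
i = 2.8 + 3.8 + 0.5 × (3.8 − 1.6) + 0.5 × 0.2
   = 2.8 + 3.8 + 1.1 + 0.1 = 7.80
Deviation = 10.13 − 7.80 = 2.33 pp.

2.33 pp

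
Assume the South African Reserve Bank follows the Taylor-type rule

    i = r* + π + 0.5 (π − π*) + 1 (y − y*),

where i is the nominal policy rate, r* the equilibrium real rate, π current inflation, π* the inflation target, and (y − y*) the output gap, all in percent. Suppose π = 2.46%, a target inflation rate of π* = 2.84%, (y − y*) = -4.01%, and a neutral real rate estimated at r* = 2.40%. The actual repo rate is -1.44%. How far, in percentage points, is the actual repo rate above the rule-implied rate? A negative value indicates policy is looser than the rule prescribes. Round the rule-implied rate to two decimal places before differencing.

i = 2.40 + 2.46 + 0.5 × (2.46 − 2.84) + 1 × (-4.01)
   = 2.40 + 2.46 − 0.19 − 4.01 = 0.66
Deviation = -1.44 − 0.66 = -2.10 pp.

-2.10 pp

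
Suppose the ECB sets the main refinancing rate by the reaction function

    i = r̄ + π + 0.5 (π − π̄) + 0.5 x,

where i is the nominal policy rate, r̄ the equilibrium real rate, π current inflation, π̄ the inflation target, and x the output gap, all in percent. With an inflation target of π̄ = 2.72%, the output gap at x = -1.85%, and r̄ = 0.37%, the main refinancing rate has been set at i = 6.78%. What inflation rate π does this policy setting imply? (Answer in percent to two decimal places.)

Collecting π: i = r̄ + (1 + 0.5) π − 0.5 π̄ + 0.5 x
1.5 π = 6.78 − 0.37 + 0.5 × 2.72 − 0.5 × (-1.85) = 8.695
π = 8.695 / 1.5 = 5.80

5.80%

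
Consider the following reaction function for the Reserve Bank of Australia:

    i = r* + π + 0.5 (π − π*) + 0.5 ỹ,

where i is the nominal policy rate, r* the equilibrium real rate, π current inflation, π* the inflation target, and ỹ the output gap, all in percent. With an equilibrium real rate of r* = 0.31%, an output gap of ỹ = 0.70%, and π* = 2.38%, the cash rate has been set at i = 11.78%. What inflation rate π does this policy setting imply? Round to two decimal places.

Collecting π: i = r* + (1 + 0.5) π − 0.5 π* + 0.5 ỹ
1.5 π = 11.78 − 0.31 + 0.5 × 2.38 − 0.5 × 0.70 = 12.31
π = 12.31 / 1.5 = 8.21

8.21%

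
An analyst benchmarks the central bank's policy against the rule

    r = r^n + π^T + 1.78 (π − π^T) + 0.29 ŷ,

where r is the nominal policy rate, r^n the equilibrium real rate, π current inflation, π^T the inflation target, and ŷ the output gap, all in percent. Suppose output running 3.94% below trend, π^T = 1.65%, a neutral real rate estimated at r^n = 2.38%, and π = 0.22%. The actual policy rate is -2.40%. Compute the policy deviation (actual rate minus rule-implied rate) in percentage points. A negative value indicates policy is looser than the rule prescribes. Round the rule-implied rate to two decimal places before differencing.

Output 3.94% below potential → ŷ = -3.94.
r = 2.38 + 1.65 + 1.78 × (0.22 − 1.65) + 0.29 × (-3.94)
   = 2.38 + 1.65 − 2.5454 − 1.1426 = 0.34
Deviation = -2.40 − 0.34 = -2.74 pp.

-2.74 pp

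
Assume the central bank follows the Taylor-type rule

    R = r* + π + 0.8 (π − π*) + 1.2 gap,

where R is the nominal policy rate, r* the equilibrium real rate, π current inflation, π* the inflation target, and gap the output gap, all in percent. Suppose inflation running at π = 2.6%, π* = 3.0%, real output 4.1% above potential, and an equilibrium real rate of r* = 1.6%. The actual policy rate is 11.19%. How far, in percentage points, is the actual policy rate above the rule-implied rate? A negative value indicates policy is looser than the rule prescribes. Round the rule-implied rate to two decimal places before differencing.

Output 4.1% above potential → gap = 4.1.
R = 1.6 + 2.6 + 0.8 × (2.6 − 3.0) + 1.2 × 4.1
   = 1.6 + 2.6 − 0.32 + 4.92 = 8.80
Deviation = 11.19 − 8.80 = 2.39 pp.

2.39 pp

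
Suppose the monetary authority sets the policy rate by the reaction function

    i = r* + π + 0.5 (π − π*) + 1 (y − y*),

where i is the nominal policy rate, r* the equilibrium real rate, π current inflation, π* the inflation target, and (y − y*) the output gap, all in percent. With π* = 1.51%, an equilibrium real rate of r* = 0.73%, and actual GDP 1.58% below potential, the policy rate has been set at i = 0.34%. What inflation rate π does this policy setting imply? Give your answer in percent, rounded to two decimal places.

Output 1.58% below potential → (y − y*) = -1.58.
Collecting π: i = r* + (1 + 0.5) π − 0.5 π* + 1 (y − y*)
1.5 π = 0.34 − 0.73 + 0.5 × 1.51 − 1 × (-1.58) = 1.945
π = 1.945 / 1.5 = 1.30

1.30%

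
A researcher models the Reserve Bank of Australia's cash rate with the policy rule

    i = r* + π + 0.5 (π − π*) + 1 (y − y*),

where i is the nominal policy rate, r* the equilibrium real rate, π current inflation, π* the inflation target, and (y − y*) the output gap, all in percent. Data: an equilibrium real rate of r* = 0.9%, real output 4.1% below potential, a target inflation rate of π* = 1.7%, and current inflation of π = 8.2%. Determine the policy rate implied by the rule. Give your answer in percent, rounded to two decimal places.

Output 4.1% below potential → (y − y*) = -4.1.
i = 0.9 + 8.2 + 0.5 × (8.2 − 1.7) + 1 × (-4.1)
   = 0.9 + 8.2 + 3.25 − 4.1 = 8.25

8.25%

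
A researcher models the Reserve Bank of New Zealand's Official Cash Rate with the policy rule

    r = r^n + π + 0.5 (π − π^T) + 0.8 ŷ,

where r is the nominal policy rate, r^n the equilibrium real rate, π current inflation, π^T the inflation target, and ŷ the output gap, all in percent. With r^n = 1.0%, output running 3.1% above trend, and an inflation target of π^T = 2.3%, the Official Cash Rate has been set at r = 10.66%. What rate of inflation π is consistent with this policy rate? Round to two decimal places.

Output 3.1% above potential → ŷ = 3.1.
Collecting π: r = r^n + (1 + 0.5) π − 0.5 π^T + 0.8 ŷ
1.5 π = 10.66 − 1.0 + 0.5 × 2.3 − 0.8 × 3.1 = 8.33
π = 8.33 / 1.5 = 5.55

5.55%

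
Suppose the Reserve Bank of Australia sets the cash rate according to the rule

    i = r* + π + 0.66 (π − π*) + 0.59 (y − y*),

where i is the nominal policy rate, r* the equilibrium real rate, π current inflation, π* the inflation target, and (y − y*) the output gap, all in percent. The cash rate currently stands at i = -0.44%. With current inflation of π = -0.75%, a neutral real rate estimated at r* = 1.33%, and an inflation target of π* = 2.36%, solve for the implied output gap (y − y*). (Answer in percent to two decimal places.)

1.75%

0.59 (y − y*) = -0.44 − 1.33 − (-0.75) − 0.66 × ((-0.75) − 2.36) = 1.0326
(y − y*) = 1.0326 / 0.59 = 1.75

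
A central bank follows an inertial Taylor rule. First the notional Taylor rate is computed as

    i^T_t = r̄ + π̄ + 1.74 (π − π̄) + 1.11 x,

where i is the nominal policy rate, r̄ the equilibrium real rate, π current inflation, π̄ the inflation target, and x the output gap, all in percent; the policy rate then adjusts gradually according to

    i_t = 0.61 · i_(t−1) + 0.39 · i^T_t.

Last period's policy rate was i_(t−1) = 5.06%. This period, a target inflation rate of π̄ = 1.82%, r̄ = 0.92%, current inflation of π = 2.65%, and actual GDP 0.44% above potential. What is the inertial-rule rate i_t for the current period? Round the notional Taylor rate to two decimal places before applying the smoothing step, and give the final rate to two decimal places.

4.91%

Output 0.44% above potential → x = 0.44.
i^T_t = 0.92 + 1.82 + 1.74 × (2.65 − 1.82) + 1.11 × 0.44
   = 0.92 + 1.82 + 1.4442 + 0.4884 = 4.67
i_t = 0.61 × 5.06 + 0.39 × 4.67 = 3.0866 + 1.8213 = 4.91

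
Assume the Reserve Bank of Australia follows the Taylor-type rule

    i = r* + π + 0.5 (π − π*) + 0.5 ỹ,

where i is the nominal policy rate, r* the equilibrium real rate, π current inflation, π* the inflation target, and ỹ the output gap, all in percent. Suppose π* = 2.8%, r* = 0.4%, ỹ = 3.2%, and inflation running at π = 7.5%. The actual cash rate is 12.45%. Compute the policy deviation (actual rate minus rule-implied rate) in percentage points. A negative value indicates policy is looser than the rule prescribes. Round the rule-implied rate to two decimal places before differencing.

i = 0.4 + 7.5 + 0.5 × (7.5 − 2.8) + 0.5 × 3.2
   = 0.4 + 7.5 + 2.35 + 1.6 = 11.85
Deviation = 12.45 − 11.85 = 0.60 pp.

0.60 pp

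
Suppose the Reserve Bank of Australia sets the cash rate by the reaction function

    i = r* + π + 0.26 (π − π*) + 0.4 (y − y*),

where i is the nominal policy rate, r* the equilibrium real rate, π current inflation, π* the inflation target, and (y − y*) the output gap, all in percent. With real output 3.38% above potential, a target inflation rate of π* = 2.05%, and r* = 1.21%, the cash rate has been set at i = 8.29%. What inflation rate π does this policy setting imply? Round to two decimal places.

4.97%

Output 3.38% above potential → (y − y*) = 3.38.
Collecting π: i = r* + (1 + 0.26) π − 0.26 π* + 0.4 (y − y*)
1.26 π = 8.29 − 1.21 + 0.26 × 2.05 − 0.4 × 3.38 = 6.261
π = 6.261 / 1.26 = 4.97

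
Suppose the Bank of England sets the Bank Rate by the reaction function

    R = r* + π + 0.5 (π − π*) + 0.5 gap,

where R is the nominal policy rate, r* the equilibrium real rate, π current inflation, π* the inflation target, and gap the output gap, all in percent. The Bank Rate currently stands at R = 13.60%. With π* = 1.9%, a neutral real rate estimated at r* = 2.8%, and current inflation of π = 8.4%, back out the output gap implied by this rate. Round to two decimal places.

0.5 gap = 13.60 − 2.8 − 8.4 − 0.5 × (8.4 − 1.9) = -0.85
gap = -0.85 / 0.5 = -1.70

-1.70%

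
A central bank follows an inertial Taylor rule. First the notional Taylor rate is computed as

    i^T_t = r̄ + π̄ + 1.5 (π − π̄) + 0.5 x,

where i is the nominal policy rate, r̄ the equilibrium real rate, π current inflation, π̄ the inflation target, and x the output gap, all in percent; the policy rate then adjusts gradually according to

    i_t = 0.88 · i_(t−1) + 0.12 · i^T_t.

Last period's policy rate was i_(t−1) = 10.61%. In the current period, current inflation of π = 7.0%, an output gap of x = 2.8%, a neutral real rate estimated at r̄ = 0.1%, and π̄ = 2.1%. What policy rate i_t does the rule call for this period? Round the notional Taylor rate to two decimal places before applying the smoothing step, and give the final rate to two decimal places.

i^T_t = 0.1 + 2.1 + 1.5 × (7.0 − 2.1) + 0.5 × 2.8
   = 0.1 + 2.1 + 7.35 + 1.4 = 10.95
i_t = 0.88 × 10.61 + 0.12 × 10.95 = 9.3368 + 1.314 = 10.65

10.65%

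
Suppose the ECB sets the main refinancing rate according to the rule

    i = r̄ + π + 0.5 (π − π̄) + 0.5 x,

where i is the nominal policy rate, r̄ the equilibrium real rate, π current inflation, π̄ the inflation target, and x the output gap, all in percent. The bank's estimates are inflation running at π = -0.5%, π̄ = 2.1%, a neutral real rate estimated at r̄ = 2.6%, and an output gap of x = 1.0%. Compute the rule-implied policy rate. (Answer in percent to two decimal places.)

1.30%

i = 2.6 + (-0.5) + 0.5 × (-0.5 − 2.1) + 0.5 × 1.0
   = 2.6 − 0.5 − 1.3 + 0.5 = 1.30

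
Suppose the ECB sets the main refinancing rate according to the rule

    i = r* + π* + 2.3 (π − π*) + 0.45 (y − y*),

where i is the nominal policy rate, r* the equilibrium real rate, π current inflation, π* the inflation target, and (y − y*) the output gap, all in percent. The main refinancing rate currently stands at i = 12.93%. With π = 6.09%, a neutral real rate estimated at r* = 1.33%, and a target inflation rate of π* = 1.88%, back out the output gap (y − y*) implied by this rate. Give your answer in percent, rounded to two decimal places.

0.08%

0.45 (y − y*) = 12.93 − 1.33 − 1.88 − 2.3 × (6.09 − 1.88) = 0.037
(y − y*) = 0.037 / 0.45 = 0.08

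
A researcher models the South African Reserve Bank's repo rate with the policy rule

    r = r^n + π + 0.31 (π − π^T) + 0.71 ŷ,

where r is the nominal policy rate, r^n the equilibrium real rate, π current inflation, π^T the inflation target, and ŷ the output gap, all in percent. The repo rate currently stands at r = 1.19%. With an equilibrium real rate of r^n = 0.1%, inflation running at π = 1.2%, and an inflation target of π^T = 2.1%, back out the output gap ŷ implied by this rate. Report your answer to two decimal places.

0.24%

0.71 ŷ = 1.19 − 0.1 − 1.2 − 0.31 × (1.2 − 2.1) = 0.169
ŷ = 0.169 / 0.71 = 0.24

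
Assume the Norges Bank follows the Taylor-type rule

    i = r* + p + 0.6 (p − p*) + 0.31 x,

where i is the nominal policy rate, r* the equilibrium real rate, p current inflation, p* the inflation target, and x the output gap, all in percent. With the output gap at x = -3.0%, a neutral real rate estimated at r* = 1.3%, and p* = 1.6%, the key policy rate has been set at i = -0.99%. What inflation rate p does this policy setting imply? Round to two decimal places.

-0.25%

Collecting p: i = r* + (1 + 0.6) p − 0.6 p* + 0.31 x
1.6 p = -0.99 − 1.3 + 0.6 × 1.6 − 0.31 × (-3.0) = -0.4
p = -0.4 / 1.6 = -0.25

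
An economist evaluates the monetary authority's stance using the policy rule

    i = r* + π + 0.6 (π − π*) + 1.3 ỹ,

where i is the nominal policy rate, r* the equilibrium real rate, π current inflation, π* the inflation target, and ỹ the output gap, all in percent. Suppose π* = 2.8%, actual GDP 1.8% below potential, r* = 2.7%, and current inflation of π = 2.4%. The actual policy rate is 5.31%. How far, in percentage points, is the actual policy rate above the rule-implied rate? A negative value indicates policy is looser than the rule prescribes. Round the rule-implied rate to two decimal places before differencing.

2.79 pp

Output 1.8% below potential → ỹ = -1.8.
i = 2.7 + 2.4 + 0.6 × (2.4 − 2.8) + 1.3 × (-1.8)
   = 2.7 + 2.4 − 0.24 − 2.34 = 2.52
Deviation = 5.31 − 2.52 = 2.79 pp.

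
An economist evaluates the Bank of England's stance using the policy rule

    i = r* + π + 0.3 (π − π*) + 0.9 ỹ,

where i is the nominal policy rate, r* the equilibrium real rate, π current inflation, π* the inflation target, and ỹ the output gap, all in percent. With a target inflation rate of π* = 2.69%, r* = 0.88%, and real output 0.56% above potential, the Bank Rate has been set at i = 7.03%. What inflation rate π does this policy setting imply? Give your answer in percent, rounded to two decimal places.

Output 0.56% above potential → ỹ = 0.56.
Collecting π: i = r* + (1 + 0.3) π − 0.3 π* + 0.9 ỹ
1.3 π = 7.03 − 0.88 + 0.3 × 2.69 − 0.9 × 0.56 = 6.453
π = 6.453 / 1.3 = 4.96

4.96%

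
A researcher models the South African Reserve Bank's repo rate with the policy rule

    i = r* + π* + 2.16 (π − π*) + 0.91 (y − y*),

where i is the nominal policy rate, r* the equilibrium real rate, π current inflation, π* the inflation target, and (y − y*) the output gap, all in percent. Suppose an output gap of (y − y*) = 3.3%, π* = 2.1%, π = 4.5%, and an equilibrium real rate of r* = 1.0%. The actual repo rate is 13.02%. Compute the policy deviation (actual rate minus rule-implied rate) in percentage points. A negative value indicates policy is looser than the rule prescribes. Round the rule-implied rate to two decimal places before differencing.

1.73 pp

i = 1.0 + 2.1 + 2.16 × (4.5 − 2.1) + 0.91 × 3.3
   = 1.0 + 2.1 + 5.184 + 3.003 = 11.29
Deviation = 13.02 − 11.29 = 1.73 pp.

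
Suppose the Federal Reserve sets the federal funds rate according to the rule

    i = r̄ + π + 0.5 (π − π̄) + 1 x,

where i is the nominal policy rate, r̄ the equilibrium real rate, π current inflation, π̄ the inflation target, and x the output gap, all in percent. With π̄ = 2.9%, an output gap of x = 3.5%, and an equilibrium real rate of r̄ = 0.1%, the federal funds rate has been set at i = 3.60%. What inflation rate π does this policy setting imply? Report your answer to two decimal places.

Collecting π: i = r̄ + (1 + 0.5) π − 0.5 π̄ + 1 x
1.5 π = 3.60 − 0.1 + 0.5 × 2.9 − 1 × 3.5 = 1.45
π = 1.45 / 1.5 = 0.97

0.97%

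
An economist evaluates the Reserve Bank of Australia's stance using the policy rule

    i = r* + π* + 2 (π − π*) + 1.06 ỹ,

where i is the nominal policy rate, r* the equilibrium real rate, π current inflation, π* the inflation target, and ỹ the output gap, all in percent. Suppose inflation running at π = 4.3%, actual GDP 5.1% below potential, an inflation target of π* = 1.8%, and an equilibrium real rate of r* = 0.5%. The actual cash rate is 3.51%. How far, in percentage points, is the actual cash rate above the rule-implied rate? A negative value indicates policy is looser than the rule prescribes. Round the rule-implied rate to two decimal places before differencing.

1.62 pp

Output 5.1% below potential → ỹ = -5.1.
i = 0.5 + 1.8 + 2 × (4.3 − 1.8) + 1.06 × (-5.1)
   = 0.5 + 1.8 + 5 − 5.406 = 1.89
Deviation = 3.51 − 1.89 = 1.62 pp.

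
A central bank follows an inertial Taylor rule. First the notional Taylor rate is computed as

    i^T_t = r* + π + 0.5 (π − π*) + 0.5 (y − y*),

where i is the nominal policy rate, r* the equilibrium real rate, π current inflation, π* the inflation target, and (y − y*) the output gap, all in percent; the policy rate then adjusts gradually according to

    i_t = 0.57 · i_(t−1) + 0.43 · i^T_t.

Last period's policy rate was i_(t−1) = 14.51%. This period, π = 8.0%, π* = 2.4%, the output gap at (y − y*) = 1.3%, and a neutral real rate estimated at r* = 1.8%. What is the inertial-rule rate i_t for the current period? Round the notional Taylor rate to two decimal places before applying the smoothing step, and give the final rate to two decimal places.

13.97%

i^T_t = 1.8 + 8.0 + 0.5 × (8.0 − 2.4) + 0.5 × 1.3
   = 1.8 + 8 + 2.8 + 0.65 = 13.25
i_t = 0.57 × 14.51 + 0.43 × 13.25 = 8.2707 + 5.6975 = 13.97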